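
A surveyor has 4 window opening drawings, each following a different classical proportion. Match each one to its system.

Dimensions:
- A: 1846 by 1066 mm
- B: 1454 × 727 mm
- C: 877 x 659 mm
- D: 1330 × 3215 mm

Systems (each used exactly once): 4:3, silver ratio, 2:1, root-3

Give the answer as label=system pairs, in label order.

A = 1846/1066 ≈ 1.732 → root-3 (1.732)
B = 1454/727 ≈ 2.000 → 2:1 (2.000)
C = 877/659 ≈ 1.331 → 4:3 (1.333)
D = 3215/1330 ≈ 2.417 → silver ratio (2.414)

A=root-3, B=2:1, C=4:3, D=silver ratio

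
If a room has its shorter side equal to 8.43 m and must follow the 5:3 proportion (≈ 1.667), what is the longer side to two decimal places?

14.05 m

5:3 ≈ 1.66667.
Longer side = 8.43 × 1.66667 ≈ 14.0500 → 14.05 m.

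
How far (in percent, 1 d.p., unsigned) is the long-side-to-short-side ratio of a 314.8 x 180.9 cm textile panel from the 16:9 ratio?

Ratio = 314.8 / 180.9 ≈ 1.7402.
Ideal 16:9 ≈ 1.7778. |1.7402 − 1.7778| / 1.7778 ≈ 2.11% → 2.1%.

2.1%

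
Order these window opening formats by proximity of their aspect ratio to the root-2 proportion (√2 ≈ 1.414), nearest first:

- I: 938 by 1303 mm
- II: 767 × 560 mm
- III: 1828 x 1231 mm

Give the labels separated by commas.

I, II, III

I: 1303/938 ≈ 1.389 → |1.389 − 1.414| = 0.025
II: 767/560 ≈ 1.370 → |1.370 − 1.414| = 0.044
III: 1828/1231 ≈ 1.485 → |1.485 − 1.414| = 0.071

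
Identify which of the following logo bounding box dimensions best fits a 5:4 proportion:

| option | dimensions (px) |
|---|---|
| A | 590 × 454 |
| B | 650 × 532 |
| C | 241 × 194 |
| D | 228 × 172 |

C

Target 5:4 ≈ 1.250.
A: 1.300 (Δ0.050)  B: 1.222 (Δ0.028)  C: 1.242 (Δ0.008)  D: 1.326 (Δ0.076)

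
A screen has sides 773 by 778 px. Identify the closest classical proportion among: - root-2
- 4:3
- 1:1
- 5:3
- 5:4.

1:1

Ratio = 778 / 773 ≈ 1.006.
Distances: root-2 1.414 (Δ 0.408); 4:3 1.333 (Δ 0.327); 1:1 1.000 (Δ 0.006); 5:3 1.667 (Δ 0.661); 5:4 1.250 (Δ 0.244).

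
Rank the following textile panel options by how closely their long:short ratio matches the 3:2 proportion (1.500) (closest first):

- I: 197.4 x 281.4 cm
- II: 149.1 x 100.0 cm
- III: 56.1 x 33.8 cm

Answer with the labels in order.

II, I, III

Ratios: I = 281.4 / 197.4 ≈ 1.426; II = 149.1 / 100.0 ≈ 1.491; III = 56.1 / 33.8 ≈ 1.660.
|Δ from 1.500|: I 0.074; II 0.009; III 0.160.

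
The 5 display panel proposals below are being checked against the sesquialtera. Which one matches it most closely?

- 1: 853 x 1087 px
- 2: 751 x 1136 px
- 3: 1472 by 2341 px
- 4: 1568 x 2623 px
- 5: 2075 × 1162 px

2

Ratios (long/short): 1 ≈ 1.274; 2 ≈ 1.513; 3 ≈ 1.590; 4 ≈ 1.673; 5 ≈ 1.786.
3:2 ≈ 1.500; option 2 is nearest (Δ 0.013).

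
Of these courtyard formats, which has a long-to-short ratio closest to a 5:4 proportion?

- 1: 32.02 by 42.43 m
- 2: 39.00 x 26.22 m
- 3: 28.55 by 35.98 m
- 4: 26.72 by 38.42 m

Ratios (long/short): 1 ≈ 1.325; 2 ≈ 1.487; 3 ≈ 1.260; 4 ≈ 1.438.
5:4 ≈ 1.250; option 3 is nearest (Δ 0.010).

3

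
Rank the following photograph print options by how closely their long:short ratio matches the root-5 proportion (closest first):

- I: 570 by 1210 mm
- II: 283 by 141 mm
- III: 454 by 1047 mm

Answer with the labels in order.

III, I, II

Ratios: I = 1210 / 570 ≈ 2.123; II = 283 / 141 ≈ 2.007; III = 1047 / 454 ≈ 2.306.
|Δ from 2.236|: I 0.113; II 0.229; III 0.070.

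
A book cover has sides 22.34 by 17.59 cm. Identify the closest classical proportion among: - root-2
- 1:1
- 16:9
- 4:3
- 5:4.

5:4

22.34/17.59 ≈ 1.270. Nearest candidates are 5:4 (1.250, off by 0.020) and 4:3 (1.333, off by 0.063).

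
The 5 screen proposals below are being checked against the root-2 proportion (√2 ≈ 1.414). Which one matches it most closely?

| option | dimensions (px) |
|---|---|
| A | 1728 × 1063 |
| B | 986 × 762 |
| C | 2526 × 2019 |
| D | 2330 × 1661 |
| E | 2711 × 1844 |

Target root-2 ≈ 1.414.
A: 1.626 (Δ0.212)  B: 1.294 (Δ0.120)  C: 1.251 (Δ0.163)  D: 1.403 (Δ0.011)  E: 1.470 (Δ0.056)

D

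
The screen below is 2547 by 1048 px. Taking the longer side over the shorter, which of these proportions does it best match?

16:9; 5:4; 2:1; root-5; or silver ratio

silver ratio

2547/1048 ≈ 2.430. Nearest candidates are silver ratio (2.414, off by 0.016) and root-5 (2.236, off by 0.194).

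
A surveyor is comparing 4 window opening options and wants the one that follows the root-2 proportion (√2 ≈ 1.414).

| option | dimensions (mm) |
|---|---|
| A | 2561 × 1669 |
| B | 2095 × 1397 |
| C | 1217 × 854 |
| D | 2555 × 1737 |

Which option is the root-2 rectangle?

C

Ratios (long/short): A ≈ 1.534; B ≈ 1.500; C ≈ 1.425; D ≈ 1.471.
root-2 ≈ 1.414; option C is nearest (Δ 0.011).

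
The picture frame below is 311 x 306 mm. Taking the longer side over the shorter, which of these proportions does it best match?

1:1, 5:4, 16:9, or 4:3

1:1

Ratio = 311 / 306 ≈ 1.016.
Distances: 1:1 1.000 (Δ 0.016); 5:4 1.250 (Δ 0.234); 16:9 1.778 (Δ 0.762); 4:3 1.333 (Δ 0.317).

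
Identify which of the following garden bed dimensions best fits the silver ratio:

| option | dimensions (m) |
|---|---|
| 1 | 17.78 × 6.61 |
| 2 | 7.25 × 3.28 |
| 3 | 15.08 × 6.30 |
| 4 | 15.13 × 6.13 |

Ratios (long/short): 1 ≈ 2.690; 2 ≈ 2.210; 3 ≈ 2.394; 4 ≈ 2.468.
silver ratio ≈ 2.414; option 3 is nearest (Δ 0.020).

3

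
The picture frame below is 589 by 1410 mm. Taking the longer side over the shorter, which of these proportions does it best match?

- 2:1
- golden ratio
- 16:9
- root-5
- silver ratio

1410/589 ≈ 2.394. Nearest candidates are silver ratio (2.414, off by 0.020) and root-5 (2.236, off by 0.158).

silver ratio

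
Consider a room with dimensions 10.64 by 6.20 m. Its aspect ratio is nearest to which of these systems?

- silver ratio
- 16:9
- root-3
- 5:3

root-3

Ratio = 10.64 / 6.20 ≈ 1.716.
Distances: silver ratio 2.414 (Δ 0.698); 16:9 1.778 (Δ 0.062); root-3 1.732 (Δ 0.016); 5:3 1.667 (Δ 0.049).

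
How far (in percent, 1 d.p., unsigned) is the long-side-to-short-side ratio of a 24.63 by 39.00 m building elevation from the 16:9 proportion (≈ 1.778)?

10.9%

Ratio = 39.00 / 24.63 ≈ 1.5834.
Ideal 16:9 ≈ 1.7778. |1.5834 − 1.7778| / 1.7778 ≈ 10.93% → 10.9%.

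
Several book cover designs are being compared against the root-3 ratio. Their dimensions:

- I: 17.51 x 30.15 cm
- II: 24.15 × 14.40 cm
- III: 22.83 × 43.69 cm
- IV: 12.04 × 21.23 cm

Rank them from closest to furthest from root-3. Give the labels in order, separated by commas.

I: 30.15/17.51 ≈ 1.722 → |1.722 − 1.732| = 0.010
II: 24.15/14.40 ≈ 1.677 → |1.677 − 1.732| = 0.055
III: 43.69/22.83 ≈ 1.914 → |1.914 − 1.732| = 0.182
IV: 21.23/12.04 ≈ 1.763 → |1.763 − 1.732| = 0.031

I, IV, II, III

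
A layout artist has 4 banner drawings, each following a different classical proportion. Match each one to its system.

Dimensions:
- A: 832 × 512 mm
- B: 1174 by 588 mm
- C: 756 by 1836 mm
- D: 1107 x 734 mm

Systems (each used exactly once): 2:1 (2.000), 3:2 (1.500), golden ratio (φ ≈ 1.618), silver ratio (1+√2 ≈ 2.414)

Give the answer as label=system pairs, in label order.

A = 832/512 ≈ 1.625 → golden ratio (1.618)
B = 1174/588 ≈ 1.997 → 2:1 (2.000)
C = 1836/756 ≈ 2.429 → silver ratio (2.414)
D = 1107/734 ≈ 1.508 → 3:2 (1.500)

A=golden ratio, B=2:1, C=silver ratio, D=3:2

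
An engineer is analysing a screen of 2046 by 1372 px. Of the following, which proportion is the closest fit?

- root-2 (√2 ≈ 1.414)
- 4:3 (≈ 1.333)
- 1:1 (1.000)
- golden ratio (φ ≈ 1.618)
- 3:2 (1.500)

Ratio = 2046 / 1372 ≈ 1.491.
Distances: root-2 1.414 (Δ 0.077); 4:3 1.333 (Δ 0.158); 1:1 1.000 (Δ 0.491); golden ratio 1.618 (Δ 0.127); 3:2 1.500 (Δ 0.009).

3:2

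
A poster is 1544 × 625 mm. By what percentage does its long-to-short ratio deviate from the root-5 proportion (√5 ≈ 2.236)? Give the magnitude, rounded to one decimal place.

Ratio = 1544 / 625 ≈ 2.4704.
Ideal root-5 ≈ 2.2361. |2.4704 − 2.2361| / 2.2361 ≈ 10.48% → 10.5%.

10.5%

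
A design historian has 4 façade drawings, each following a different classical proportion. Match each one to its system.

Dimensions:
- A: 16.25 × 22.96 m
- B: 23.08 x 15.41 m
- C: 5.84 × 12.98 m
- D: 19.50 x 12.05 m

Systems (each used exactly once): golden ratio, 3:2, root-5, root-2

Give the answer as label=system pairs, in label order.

A=root-2, B=3:2, C=root-5, D=golden ratio

A = 22.96/16.25 ≈ 1.413 → root-2 (1.414)
B = 23.08/15.41 ≈ 1.498 → 3:2 (1.500)
C = 12.98/5.84 ≈ 2.223 → root-5 (2.236)
D = 19.50/12.05 ≈ 1.618 → golden ratio (1.618)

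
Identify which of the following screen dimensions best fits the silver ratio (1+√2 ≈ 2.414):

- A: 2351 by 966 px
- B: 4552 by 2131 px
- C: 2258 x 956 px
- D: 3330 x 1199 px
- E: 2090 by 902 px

Target silver ratio ≈ 2.414.
A: 2.434 (Δ0.020)  B: 2.136 (Δ0.278)  C: 2.362 (Δ0.052)  D: 2.777 (Δ0.363)  E: 2.317 (Δ0.097)

A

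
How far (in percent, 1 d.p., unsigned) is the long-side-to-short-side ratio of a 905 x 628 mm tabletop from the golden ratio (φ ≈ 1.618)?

10.9%

Ratio = 905 / 628 ≈ 1.4411.
Ideal golden ratio ≈ 1.6180. |1.4411 − 1.6180| / 1.6180 ≈ 10.93% → 10.9%.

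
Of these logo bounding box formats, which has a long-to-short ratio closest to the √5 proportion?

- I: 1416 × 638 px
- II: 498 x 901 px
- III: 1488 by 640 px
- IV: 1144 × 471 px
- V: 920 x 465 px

I

Ratios (long/short): I ≈ 2.219; II ≈ 1.809; III ≈ 2.325; IV ≈ 2.429; V ≈ 1.978.
root-5 ≈ 2.236; option I is nearest (Δ 0.017).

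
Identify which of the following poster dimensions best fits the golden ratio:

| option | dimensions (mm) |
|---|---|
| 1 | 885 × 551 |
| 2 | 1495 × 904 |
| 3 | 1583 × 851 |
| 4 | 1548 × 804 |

1

Ratios (long/short): 1 ≈ 1.606; 2 ≈ 1.654; 3 ≈ 1.860; 4 ≈ 1.925.
golden ratio ≈ 1.618; option 1 is nearest (Δ 0.012).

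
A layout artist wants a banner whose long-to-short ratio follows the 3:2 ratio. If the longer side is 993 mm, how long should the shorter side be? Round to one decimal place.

3:2 = 1.50000.
Shorter side = 993 ÷ 1.50000 ≈ 662.000 → 662.0 mm.

662.0 mm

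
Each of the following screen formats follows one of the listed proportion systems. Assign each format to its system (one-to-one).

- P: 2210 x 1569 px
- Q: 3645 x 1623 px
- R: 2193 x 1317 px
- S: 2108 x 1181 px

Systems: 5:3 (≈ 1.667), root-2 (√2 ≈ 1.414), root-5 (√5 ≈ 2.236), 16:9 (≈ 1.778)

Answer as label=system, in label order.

P = 2210/1569 ≈ 1.409 → root-2 (1.414)
Q = 3645/1623 ≈ 2.246 → root-5 (2.236)
R = 2193/1317 ≈ 1.665 → 5:3 (1.667)
S = 2108/1181 ≈ 1.785 → 16:9 (1.778)

P=root-2, Q=root-5, R=5:3, S=16:9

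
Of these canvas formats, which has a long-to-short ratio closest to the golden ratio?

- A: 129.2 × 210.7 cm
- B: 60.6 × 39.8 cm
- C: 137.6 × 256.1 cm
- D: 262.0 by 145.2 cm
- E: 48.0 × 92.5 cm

Target golden ratio ≈ 1.618.
A: 1.631 (Δ0.013)  B: 1.523 (Δ0.095)  C: 1.861 (Δ0.243)  D: 1.804 (Δ0.186)  E: 1.927 (Δ0.309)

A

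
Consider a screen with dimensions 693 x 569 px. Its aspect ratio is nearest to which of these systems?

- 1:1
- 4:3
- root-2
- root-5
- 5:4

693/569 ≈ 1.218. Nearest candidates are 5:4 (1.250, off by 0.032) and 4:3 (1.333, off by 0.115).

5:4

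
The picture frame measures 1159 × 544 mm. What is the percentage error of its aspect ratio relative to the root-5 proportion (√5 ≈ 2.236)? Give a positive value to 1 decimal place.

Ratio = 1159 / 544 ≈ 2.1305.
Ideal root-5 ≈ 2.2361. |2.1305 − 2.2361| / 2.2361 ≈ 4.72% → 4.7%.

4.7%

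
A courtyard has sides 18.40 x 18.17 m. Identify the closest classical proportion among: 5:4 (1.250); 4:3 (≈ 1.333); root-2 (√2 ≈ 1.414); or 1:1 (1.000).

Ratio = 18.40 / 18.17 ≈ 1.013.
Distances: 5:4 1.250 (Δ 0.237); 4:3 1.333 (Δ 0.320); root-2 1.414 (Δ 0.401); 1:1 1.000 (Δ 0.013).

1:1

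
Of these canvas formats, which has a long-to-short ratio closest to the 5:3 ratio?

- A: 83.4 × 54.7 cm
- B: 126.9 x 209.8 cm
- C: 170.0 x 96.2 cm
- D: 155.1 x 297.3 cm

Target 5:3 ≈ 1.667.
A: 1.525 (Δ0.142)  B: 1.653 (Δ0.014)  C: 1.767 (Δ0.100)  D: 1.917 (Δ0.250)

B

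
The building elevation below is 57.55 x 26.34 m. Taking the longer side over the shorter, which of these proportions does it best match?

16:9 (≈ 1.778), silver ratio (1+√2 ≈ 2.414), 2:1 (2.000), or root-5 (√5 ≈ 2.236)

Ratio = 57.55 / 26.34 ≈ 2.185.
Distances: 16:9 1.778 (Δ 0.407); silver ratio 2.414 (Δ 0.229); 2:1 2.000 (Δ 0.185); root-5 2.236 (Δ 0.051).

root-5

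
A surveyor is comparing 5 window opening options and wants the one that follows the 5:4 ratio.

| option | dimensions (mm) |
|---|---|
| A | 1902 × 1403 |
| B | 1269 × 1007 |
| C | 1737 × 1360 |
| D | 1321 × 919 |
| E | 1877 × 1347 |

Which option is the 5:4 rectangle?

B

Target 5:4 ≈ 1.250.
A: 1.356 (Δ0.106)  B: 1.260 (Δ0.010)  C: 1.277 (Δ0.027)  D: 1.437 (Δ0.187)  E: 1.393 (Δ0.143)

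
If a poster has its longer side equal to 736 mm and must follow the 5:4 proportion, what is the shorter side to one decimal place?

5:4 = 1.25000.
Shorter side = 736 ÷ 1.25000 ≈ 588.800 → 588.8 mm.

588.8 mm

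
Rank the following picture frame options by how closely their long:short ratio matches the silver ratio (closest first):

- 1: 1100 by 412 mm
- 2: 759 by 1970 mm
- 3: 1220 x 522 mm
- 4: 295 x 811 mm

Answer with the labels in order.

3, 2, 1, 4

1: 1100/412 ≈ 2.670 → |2.670 − 2.414| = 0.256
2: 1970/759 ≈ 2.596 → |2.596 − 2.414| = 0.182
3: 1220/522 ≈ 2.337 → |2.337 − 2.414| = 0.077
4: 811/295 ≈ 2.749 → |2.749 − 2.414| = 0.335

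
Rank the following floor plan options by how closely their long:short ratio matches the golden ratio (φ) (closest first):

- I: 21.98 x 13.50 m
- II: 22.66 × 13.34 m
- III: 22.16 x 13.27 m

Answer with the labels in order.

I, III, II

Ratios: I = 21.98 / 13.50 ≈ 1.628; II = 22.66 / 13.34 ≈ 1.699; III = 22.16 / 13.27 ≈ 1.670.
|Δ from 1.618|: I 0.010; II 0.081; III 0.052.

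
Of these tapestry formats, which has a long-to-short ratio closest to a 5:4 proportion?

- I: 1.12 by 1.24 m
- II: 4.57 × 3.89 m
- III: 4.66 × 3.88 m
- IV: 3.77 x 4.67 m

IV

Ratios (long/short): I ≈ 1.107; II ≈ 1.175; III ≈ 1.201; IV ≈ 1.239.
5:4 ≈ 1.250; option IV is nearest (Δ 0.011).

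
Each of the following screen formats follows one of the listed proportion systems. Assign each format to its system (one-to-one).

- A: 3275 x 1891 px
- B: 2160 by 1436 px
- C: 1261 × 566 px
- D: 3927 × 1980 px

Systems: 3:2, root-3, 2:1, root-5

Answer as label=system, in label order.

A=root-3, B=3:2, C=root-5, D=2:1

A = 3275/1891 ≈ 1.732 → root-3 (1.732)
B = 2160/1436 ≈ 1.504 → 3:2 (1.500)
C = 1261/566 ≈ 2.228 → root-5 (2.236)
D = 3927/1980 ≈ 1.983 → 2:1 (2.000)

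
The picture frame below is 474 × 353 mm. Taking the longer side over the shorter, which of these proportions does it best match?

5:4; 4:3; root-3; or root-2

Ratio = 474 / 353 ≈ 1.343.
Distances: 5:4 1.250 (Δ 0.093); 4:3 1.333 (Δ 0.010); root-3 1.732 (Δ 0.389); root-2 1.414 (Δ 0.071).

4:3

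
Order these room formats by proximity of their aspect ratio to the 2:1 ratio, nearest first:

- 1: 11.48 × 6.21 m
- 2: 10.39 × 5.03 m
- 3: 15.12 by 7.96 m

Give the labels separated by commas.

2, 3, 1

Ratios: 1 = 11.48 / 6.21 ≈ 1.849; 2 = 10.39 / 5.03 ≈ 2.066; 3 = 15.12 / 7.96 ≈ 1.899.
|Δ from 2.000|: 1 0.151; 2 0.066; 3 0.101.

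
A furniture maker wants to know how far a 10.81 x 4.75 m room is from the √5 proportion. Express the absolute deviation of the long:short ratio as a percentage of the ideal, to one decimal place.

1.8%

Ratio = 10.81 / 4.75 ≈ 2.2758.
Ideal root-5 ≈ 2.2361. |2.2758 − 2.2361| / 2.2361 ≈ 1.78% → 1.8%.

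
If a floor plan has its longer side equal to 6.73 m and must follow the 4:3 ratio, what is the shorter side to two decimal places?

5.05 m

4:3 ≈ 1.33333.
Shorter side = 6.73 ÷ 1.33333 ≈ 5.0475 → 5.05 m.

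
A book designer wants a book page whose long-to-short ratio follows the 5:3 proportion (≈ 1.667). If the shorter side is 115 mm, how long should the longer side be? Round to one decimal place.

191.7 mm

5:3 ≈ 1.66667.
Longer side = 115 × 1.66667 ≈ 191.667 → 191.7 mm.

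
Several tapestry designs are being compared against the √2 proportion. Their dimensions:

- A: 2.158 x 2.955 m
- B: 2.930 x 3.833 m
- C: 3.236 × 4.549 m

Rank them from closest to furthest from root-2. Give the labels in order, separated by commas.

C, A, B

Ratios: A = 2.955 / 2.158 ≈ 1.369; B = 3.833 / 2.930 ≈ 1.308; C = 4.549 / 3.236 ≈ 1.406.
|Δ from 1.414|: A 0.045; B 0.106; C 0.008.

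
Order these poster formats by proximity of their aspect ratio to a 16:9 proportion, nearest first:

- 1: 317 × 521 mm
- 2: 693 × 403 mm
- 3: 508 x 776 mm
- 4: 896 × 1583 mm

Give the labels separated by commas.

Ratios: 1 = 521 / 317 ≈ 1.644; 2 = 693 / 403 ≈ 1.720; 3 = 776 / 508 ≈ 1.528; 4 = 1583 / 896 ≈ 1.767.
|Δ from 1.778|: 1 0.134; 2 0.058; 3 0.250; 4 0.011.

4, 2, 1, 3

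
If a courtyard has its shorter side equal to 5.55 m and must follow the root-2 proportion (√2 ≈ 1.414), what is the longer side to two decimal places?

root-2 ≈ 1.41421.
Longer side = 5.55 × 1.41421 ≈ 7.8489 → 7.85 m.

7.85 m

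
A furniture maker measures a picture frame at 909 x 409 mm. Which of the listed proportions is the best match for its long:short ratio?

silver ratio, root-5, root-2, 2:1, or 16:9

909/409 ≈ 2.222. Nearest candidates are root-5 (2.236, off by 0.014) and silver ratio (2.414, off by 0.192).

root-5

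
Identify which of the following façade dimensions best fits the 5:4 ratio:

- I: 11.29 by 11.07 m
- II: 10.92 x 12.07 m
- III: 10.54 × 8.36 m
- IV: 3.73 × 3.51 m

Ratios (long/short): I ≈ 1.020; II ≈ 1.105; III ≈ 1.261; IV ≈ 1.063.
5:4 ≈ 1.250; option III is nearest (Δ 0.011).

III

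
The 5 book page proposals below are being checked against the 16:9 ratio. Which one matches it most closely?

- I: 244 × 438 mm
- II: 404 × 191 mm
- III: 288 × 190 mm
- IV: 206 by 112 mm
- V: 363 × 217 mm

Ratios (long/short): I ≈ 1.795; II ≈ 2.115; III ≈ 1.516; IV ≈ 1.839; V ≈ 1.673.
16:9 ≈ 1.778; option I is nearest (Δ 0.017).

I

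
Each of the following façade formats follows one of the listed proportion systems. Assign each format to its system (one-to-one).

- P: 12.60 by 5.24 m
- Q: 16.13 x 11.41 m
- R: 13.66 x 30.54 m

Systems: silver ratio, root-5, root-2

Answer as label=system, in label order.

Ratios: P ≈ 2.405; Q ≈ 1.414; R ≈ 2.236.
Targets: silver ratio ≈ 2.414; root-5 ≈ 2.236; root-2 ≈ 1.414.

P=silver ratio, Q=root-2, R=root-5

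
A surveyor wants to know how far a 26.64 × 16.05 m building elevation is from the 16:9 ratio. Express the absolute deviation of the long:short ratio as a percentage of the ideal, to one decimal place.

Ratio = 26.64 / 16.05 ≈ 1.6598.
Ideal 16:9 ≈ 1.7778. |1.6598 − 1.7778| / 1.7778 ≈ 6.64% → 6.6%.

6.6%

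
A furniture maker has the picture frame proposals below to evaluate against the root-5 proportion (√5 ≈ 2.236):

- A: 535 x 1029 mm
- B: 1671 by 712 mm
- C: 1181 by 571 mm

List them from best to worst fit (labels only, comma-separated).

B, C, A

Ratios: A = 1029 / 535 ≈ 1.923; B = 1671 / 712 ≈ 2.347; C = 1181 / 571 ≈ 2.068.
|Δ from 2.236|: A 0.313; B 0.111; C 0.168.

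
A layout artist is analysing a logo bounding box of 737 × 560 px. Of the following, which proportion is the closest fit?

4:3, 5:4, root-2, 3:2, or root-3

Ratio = 737 / 560 ≈ 1.316.
Distances: 4:3 1.333 (Δ 0.017); 5:4 1.250 (Δ 0.066); root-2 1.414 (Δ 0.098); 3:2 1.500 (Δ 0.184); root-3 1.732 (Δ 0.416).

4:3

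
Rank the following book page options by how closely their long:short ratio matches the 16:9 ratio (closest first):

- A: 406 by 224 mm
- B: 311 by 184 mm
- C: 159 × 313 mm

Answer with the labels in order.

A: 406/224 ≈ 1.812 → |1.812 − 1.778| = 0.034
B: 311/184 ≈ 1.690 → |1.690 − 1.778| = 0.088
C: 313/159 ≈ 1.969 → |1.969 − 1.778| = 0.191

A, B, C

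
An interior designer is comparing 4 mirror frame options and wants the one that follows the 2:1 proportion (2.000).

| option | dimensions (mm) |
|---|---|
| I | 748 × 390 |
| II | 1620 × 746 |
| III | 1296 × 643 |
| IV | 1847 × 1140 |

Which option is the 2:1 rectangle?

III

Target 2:1 ≈ 2.000.
I: 1.918 (Δ0.082)  II: 2.172 (Δ0.172)  III: 2.016 (Δ0.016)  IV: 1.620 (Δ0.380)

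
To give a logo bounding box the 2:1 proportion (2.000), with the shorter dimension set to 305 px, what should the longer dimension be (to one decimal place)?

610.0 px

2:1 = 2.00000.
Longer side = 305 × 2.00000 ≈ 610.000 → 610.0 px.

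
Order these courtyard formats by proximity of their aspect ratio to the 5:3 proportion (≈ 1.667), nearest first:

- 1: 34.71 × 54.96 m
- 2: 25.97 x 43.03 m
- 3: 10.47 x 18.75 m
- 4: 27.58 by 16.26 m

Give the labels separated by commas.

2, 4, 1, 3

1: 54.96/34.71 ≈ 1.583 → |1.583 − 1.667| = 0.084
2: 43.03/25.97 ≈ 1.657 → |1.657 − 1.667| = 0.010
3: 18.75/10.47 ≈ 1.791 → |1.791 − 1.667| = 0.124
4: 27.58/16.26 ≈ 1.696 → |1.696 − 1.667| = 0.029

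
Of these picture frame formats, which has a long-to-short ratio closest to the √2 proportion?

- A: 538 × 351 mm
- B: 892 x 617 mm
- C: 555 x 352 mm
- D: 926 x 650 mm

D

Target root-2 ≈ 1.414.
A: 1.533 (Δ0.119)  B: 1.446 (Δ0.032)  C: 1.577 (Δ0.163)  D: 1.425 (Δ0.011)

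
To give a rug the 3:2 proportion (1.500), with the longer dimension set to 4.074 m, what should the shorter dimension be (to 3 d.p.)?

3:2 = 1.50000.
Shorter side = 4.074 ÷ 1.50000 ≈ 2.71600 → 2.716 m.

2.716 m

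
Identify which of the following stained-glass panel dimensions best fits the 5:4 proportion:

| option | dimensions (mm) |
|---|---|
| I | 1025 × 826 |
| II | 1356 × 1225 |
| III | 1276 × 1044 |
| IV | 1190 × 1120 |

Target 5:4 ≈ 1.250.
I: 1.241 (Δ0.009)  II: 1.107 (Δ0.143)  III: 1.222 (Δ0.028)  IV: 1.062 (Δ0.188)

I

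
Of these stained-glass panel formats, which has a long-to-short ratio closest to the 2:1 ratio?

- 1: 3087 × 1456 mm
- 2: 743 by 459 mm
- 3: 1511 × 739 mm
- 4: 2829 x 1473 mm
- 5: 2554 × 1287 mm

5

Target 2:1 ≈ 2.000.
1: 2.120 (Δ0.120)  2: 1.619 (Δ0.381)  3: 2.045 (Δ0.045)  4: 1.921 (Δ0.079)  5: 1.984 (Δ0.016)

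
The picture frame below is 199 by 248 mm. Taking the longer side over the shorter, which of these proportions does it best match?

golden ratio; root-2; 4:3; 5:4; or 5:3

5:4

248/199 ≈ 1.246. Nearest candidates are 5:4 (1.250, off by 0.004) and 4:3 (1.333, off by 0.087).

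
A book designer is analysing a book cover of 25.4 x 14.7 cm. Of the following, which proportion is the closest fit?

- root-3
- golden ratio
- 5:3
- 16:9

Ratio = 25.4 / 14.7 ≈ 1.728.
Distances: root-3 1.732 (Δ 0.004); golden ratio 1.618 (Δ 0.110); 5:3 1.667 (Δ 0.061); 16:9 1.778 (Δ 0.050).

root-3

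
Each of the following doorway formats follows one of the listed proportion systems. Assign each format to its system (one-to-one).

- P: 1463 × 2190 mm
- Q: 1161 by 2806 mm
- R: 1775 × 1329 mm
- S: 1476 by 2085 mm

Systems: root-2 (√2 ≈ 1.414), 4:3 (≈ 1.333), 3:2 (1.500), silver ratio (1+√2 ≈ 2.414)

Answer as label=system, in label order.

P=3:2, Q=silver ratio, R=4:3, S=root-2

P = 2190/1463 ≈ 1.497 → 3:2 (1.500)
Q = 2806/1161 ≈ 2.417 → silver ratio (2.414)
R = 1775/1329 ≈ 1.336 → 4:3 (1.333)
S = 2085/1476 ≈ 1.413 → root-2 (1.414)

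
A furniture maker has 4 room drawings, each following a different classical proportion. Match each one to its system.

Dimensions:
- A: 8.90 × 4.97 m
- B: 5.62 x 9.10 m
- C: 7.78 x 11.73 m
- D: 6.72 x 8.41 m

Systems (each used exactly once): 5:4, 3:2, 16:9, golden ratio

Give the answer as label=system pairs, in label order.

A = 8.90/4.97 ≈ 1.791 → 16:9 (1.778)
B = 9.10/5.62 ≈ 1.619 → golden ratio (1.618)
C = 11.73/7.78 ≈ 1.508 → 3:2 (1.500)
D = 8.41/6.72 ≈ 1.251 → 5:4 (1.250)

A=16:9, B=golden ratio, C=3:2, D=5:4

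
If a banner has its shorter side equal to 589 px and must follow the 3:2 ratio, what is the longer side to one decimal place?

3:2 = 1.50000.
Longer side = 589 × 1.50000 ≈ 883.500 → 883.5 px.

883.5 px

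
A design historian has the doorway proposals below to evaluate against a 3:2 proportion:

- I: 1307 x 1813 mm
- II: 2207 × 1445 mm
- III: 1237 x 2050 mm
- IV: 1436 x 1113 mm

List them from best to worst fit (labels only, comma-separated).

II, I, III, IV

I: 1813/1307 ≈ 1.387 → |1.387 − 1.500| = 0.113
II: 2207/1445 ≈ 1.527 → |1.527 − 1.500| = 0.027
III: 2050/1237 ≈ 1.657 → |1.657 − 1.500| = 0.157
IV: 1436/1113 ≈ 1.290 → |1.290 − 1.500| = 0.210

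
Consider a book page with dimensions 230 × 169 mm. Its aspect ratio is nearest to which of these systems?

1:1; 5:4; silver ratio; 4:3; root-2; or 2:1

4:3

Ratio = 230 / 169 ≈ 1.361.
Distances: 1:1 1.000 (Δ 0.361); 5:4 1.250 (Δ 0.111); silver ratio 2.414 (Δ 1.053); 4:3 1.333 (Δ 0.028); root-2 1.414 (Δ 0.053); 2:1 2.000 (Δ 0.639).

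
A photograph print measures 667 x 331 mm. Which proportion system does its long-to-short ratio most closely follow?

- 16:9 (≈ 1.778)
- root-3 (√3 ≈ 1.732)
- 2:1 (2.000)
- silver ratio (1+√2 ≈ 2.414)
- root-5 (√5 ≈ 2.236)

2:1

Ratio = 667 / 331 ≈ 2.015.
Distances: 16:9 1.778 (Δ 0.237); root-3 1.732 (Δ 0.283); 2:1 2.000 (Δ 0.015); silver ratio 2.414 (Δ 0.399); root-5 2.236 (Δ 0.221).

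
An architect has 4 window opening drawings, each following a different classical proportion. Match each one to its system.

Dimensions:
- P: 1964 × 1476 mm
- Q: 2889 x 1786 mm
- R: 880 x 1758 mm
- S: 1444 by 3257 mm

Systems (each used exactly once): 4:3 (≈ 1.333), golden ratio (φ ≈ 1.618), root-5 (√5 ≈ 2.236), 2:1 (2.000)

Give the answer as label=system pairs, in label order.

P=4:3, Q=golden ratio, R=2:1, S=root-5

Ratios: P ≈ 1.331; Q ≈ 1.618; R ≈ 1.998; S ≈ 2.256.
Targets: 4:3 ≈ 1.333; golden ratio ≈ 1.618; root-5 ≈ 2.236; 2:1 ≈ 2.000.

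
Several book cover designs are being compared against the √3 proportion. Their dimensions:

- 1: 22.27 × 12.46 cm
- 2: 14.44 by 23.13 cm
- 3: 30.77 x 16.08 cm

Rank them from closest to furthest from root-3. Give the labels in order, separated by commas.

1, 2, 3

1: 22.27/12.46 ≈ 1.787 → |1.787 − 1.732| = 0.055
2: 23.13/14.44 ≈ 1.602 → |1.602 − 1.732| = 0.130
3: 30.77/16.08 ≈ 1.914 → |1.914 − 1.732| = 0.182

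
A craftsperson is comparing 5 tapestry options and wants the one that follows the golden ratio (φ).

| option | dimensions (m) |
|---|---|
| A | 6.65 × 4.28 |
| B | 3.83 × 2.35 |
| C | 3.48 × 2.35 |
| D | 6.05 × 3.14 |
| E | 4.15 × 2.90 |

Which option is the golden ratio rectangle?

Target golden ratio ≈ 1.618.
A: 1.554 (Δ0.064)  B: 1.630 (Δ0.012)  C: 1.481 (Δ0.137)  D: 1.927 (Δ0.309)  E: 1.431 (Δ0.187)

B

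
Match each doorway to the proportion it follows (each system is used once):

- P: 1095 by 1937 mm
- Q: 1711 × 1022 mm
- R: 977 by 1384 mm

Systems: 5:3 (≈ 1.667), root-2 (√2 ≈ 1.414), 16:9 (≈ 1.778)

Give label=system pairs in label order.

P = 1937/1095 ≈ 1.769 → 16:9 (1.778)
Q = 1711/1022 ≈ 1.674 → 5:3 (1.667)
R = 1384/977 ≈ 1.417 → root-2 (1.414)

P=16:9, Q=5:3, R=root-2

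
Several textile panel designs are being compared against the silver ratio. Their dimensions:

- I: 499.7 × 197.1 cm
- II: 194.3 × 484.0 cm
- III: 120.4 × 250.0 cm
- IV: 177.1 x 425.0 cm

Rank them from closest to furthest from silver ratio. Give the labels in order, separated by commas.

Ratios: I = 499.7 / 197.1 ≈ 2.535; II = 484.0 / 194.3 ≈ 2.491; III = 250.0 / 120.4 ≈ 2.076; IV = 425.0 / 177.1 ≈ 2.400.
|Δ from 2.414|: I 0.121; II 0.077; III 0.338; IV 0.014.

IV, II, I, III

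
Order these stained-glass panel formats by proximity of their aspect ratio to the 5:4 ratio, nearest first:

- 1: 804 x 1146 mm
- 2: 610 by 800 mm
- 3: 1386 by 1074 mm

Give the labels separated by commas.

1: 1146/804 ≈ 1.425 → |1.425 − 1.250| = 0.175
2: 800/610 ≈ 1.311 → |1.311 − 1.250| = 0.061
3: 1386/1074 ≈ 1.291 → |1.291 − 1.250| = 0.041

3, 2, 1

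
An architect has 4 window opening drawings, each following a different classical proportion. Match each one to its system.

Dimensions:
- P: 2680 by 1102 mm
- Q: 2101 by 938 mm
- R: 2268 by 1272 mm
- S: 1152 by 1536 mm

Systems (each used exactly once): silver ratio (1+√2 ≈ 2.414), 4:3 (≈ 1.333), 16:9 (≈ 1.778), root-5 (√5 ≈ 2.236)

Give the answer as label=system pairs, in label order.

P=silver ratio, Q=root-5, R=16:9, S=4:3

P = 2680/1102 ≈ 2.432 → silver ratio (2.414)
Q = 2101/938 ≈ 2.240 → root-5 (2.236)
R = 2268/1272 ≈ 1.783 → 16:9 (1.778)
S = 1536/1152 ≈ 1.333 → 4:3 (1.333)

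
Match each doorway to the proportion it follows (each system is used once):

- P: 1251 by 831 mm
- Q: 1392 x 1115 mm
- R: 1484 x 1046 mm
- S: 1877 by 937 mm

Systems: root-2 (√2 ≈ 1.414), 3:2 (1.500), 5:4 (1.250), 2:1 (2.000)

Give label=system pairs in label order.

P=3:2, Q=5:4, R=root-2, S=2:1

Ratios: P ≈ 1.505; Q ≈ 1.248; R ≈ 1.419; S ≈ 2.003.
Targets: root-2 ≈ 1.414; 3:2 ≈ 1.500; 5:4 ≈ 1.250; 2:1 ≈ 2.000.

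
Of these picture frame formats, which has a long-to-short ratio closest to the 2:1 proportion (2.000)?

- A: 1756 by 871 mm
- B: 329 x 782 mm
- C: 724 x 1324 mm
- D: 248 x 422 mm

A

Ratios (long/short): A ≈ 2.016; B ≈ 2.377; C ≈ 1.829; D ≈ 1.702.
2:1 ≈ 2.000; option A is nearest (Δ 0.016).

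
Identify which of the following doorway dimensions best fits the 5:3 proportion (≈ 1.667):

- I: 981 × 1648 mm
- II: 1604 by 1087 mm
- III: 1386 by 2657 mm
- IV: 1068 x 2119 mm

I

Target 5:3 ≈ 1.667.
I: 1.680 (Δ0.013)  II: 1.476 (Δ0.191)  III: 1.917 (Δ0.250)  IV: 1.984 (Δ0.317)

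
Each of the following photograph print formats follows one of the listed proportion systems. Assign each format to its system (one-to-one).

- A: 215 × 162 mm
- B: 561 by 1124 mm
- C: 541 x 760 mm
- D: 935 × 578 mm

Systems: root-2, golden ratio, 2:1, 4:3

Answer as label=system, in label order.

A = 215/162 ≈ 1.327 → 4:3 (1.333)
B = 1124/561 ≈ 2.004 → 2:1 (2.000)
C = 760/541 ≈ 1.405 → root-2 (1.414)
D = 935/578 ≈ 1.618 → golden ratio (1.618)

A=4:3, B=2:1, C=root-2, D=golden ratio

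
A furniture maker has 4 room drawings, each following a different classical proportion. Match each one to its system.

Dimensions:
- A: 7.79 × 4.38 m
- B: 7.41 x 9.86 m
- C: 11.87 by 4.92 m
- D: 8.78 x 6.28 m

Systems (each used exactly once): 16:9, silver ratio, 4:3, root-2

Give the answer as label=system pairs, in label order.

A=16:9, B=4:3, C=silver ratio, D=root-2

Ratios: A ≈ 1.779; B ≈ 1.331; C ≈ 2.413; D ≈ 1.398.
Targets: 16:9 ≈ 1.778; silver ratio ≈ 2.414; 4:3 ≈ 1.333; root-2 ≈ 1.414.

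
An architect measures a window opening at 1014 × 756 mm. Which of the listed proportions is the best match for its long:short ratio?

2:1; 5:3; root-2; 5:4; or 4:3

1014/756 ≈ 1.341. Nearest candidates are 4:3 (1.333, off by 0.008) and root-2 (1.414, off by 0.073).

4:3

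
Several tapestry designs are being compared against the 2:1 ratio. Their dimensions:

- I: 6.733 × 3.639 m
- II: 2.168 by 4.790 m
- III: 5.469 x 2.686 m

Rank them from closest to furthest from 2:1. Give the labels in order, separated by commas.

III, I, II

I: 6.733/3.639 ≈ 1.850 → |1.850 − 2.000| = 0.150
II: 4.790/2.168 ≈ 2.209 → |2.209 − 2.000| = 0.209
III: 5.469/2.686 ≈ 2.036 → |2.036 − 2.000| = 0.036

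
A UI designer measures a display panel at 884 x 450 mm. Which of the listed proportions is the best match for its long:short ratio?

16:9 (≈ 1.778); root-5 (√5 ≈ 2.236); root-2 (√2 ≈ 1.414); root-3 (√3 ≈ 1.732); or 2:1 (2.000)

Ratio = 884 / 450 ≈ 1.964.
Distances: 16:9 1.778 (Δ 0.186); root-5 2.236 (Δ 0.272); root-2 1.414 (Δ 0.550); root-3 1.732 (Δ 0.232); 2:1 2.000 (Δ 0.036).

2:1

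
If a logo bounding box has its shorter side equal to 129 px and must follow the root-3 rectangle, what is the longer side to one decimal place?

223.4 px

root-3 ≈ 1.73205.
Longer side = 129 × 1.73205 ≈ 223.434 → 223.4 px.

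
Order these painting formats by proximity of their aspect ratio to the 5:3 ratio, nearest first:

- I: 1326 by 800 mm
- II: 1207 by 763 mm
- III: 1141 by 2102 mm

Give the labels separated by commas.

I, II, III

I: 1326/800 ≈ 1.657 → |1.657 − 1.667| = 0.010
II: 1207/763 ≈ 1.582 → |1.582 − 1.667| = 0.085
III: 2102/1141 ≈ 1.842 → |1.842 − 1.667| = 0.175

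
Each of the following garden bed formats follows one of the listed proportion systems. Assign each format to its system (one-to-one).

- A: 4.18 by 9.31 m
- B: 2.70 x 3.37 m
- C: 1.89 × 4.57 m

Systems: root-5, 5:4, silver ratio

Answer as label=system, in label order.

A=root-5, B=5:4, C=silver ratio

Ratios: A ≈ 2.227; B ≈ 1.248; C ≈ 2.418.
Targets: root-5 ≈ 2.236; 5:4 ≈ 1.250; silver ratio ≈ 2.414.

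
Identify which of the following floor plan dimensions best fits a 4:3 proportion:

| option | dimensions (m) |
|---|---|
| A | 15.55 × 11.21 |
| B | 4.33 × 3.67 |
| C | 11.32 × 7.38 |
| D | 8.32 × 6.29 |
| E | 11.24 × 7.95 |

Target 4:3 ≈ 1.333.
A: 1.387 (Δ0.054)  B: 1.180 (Δ0.153)  C: 1.534 (Δ0.201)  D: 1.323 (Δ0.010)  E: 1.414 (Δ0.081)

D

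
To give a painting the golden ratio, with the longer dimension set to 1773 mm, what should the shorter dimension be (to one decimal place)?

golden ratio ≈ 1.61803.
Shorter side = 1773 ÷ 1.61803 ≈ 1095.777 → 1095.8 mm.

1095.8 mm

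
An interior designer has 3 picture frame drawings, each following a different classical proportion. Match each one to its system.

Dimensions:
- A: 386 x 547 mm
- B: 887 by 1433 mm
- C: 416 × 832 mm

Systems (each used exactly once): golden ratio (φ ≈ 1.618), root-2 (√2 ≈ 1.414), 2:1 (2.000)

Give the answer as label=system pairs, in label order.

A = 547/386 ≈ 1.417 → root-2 (1.414)
B = 1433/887 ≈ 1.616 → golden ratio (1.618)
C = 832/416 ≈ 2.000 → 2:1 (2.000)

A=root-2, B=golden ratio, C=2:1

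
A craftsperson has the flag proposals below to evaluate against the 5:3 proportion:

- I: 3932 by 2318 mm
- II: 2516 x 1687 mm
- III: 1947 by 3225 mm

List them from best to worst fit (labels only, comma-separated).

III, I, II

Ratios: I = 3932 / 2318 ≈ 1.696; II = 2516 / 1687 ≈ 1.491; III = 3225 / 1947 ≈ 1.656.
|Δ from 1.667|: I 0.029; II 0.176; III 0.011.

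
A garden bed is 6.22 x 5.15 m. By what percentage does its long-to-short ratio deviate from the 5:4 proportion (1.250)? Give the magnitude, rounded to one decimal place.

3.4%

Ratio = 6.22 / 5.15 ≈ 1.2078.
Ideal 5:4 = 1.2500. |1.2078 − 1.2500| / 1.2500 ≈ 3.38% → 3.4%.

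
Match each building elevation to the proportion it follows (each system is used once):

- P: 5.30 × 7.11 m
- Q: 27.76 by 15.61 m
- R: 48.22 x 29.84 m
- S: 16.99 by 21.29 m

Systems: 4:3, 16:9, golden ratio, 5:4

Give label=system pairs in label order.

P=4:3, Q=16:9, R=golden ratio, S=5:4

Ratios: P ≈ 1.342; Q ≈ 1.778; R ≈ 1.616; S ≈ 1.253.
Targets: 4:3 ≈ 1.333; 16:9 ≈ 1.778; golden ratio ≈ 1.618; 5:4 ≈ 1.250.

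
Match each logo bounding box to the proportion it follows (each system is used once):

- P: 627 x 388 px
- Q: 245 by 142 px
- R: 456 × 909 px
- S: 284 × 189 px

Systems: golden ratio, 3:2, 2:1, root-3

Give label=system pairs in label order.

P=golden ratio, Q=root-3, R=2:1, S=3:2

P = 627/388 ≈ 1.616 → golden ratio (1.618)
Q = 245/142 ≈ 1.725 → root-3 (1.732)
R = 909/456 ≈ 1.993 → 2:1 (2.000)
S = 284/189 ≈ 1.503 → 3:2 (1.500)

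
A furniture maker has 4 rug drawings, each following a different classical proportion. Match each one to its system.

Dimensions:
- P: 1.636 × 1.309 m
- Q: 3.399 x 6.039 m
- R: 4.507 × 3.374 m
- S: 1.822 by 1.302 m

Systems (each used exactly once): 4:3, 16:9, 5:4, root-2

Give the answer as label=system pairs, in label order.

Ratios: P ≈ 1.250; Q ≈ 1.777; R ≈ 1.336; S ≈ 1.399.
Targets: 4:3 ≈ 1.333; 16:9 ≈ 1.778; 5:4 ≈ 1.250; root-2 ≈ 1.414.

P=5:4, Q=16:9, R=4:3, S=root-2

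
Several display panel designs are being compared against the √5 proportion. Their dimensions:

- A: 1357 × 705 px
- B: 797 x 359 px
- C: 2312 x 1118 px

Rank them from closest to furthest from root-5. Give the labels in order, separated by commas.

A: 1357/705 ≈ 1.925 → |1.925 − 2.236| = 0.311
B: 797/359 ≈ 2.220 → |2.220 − 2.236| = 0.016
C: 2312/1118 ≈ 2.068 → |2.068 − 2.236| = 0.168

B, C, A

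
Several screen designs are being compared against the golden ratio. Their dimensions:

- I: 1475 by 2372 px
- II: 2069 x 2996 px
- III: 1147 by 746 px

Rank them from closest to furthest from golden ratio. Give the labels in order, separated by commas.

Ratios: I = 2372 / 1475 ≈ 1.608; II = 2996 / 2069 ≈ 1.448; III = 1147 / 746 ≈ 1.538.
|Δ from 1.618|: I 0.010; II 0.170; III 0.080.

I, III, II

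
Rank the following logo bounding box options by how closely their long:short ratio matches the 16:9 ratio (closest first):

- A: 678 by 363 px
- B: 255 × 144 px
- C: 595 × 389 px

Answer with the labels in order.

Ratios: A = 678 / 363 ≈ 1.868; B = 255 / 144 ≈ 1.771; C = 595 / 389 ≈ 1.530.
|Δ from 1.778|: A 0.090; B 0.007; C 0.248.

B, A, C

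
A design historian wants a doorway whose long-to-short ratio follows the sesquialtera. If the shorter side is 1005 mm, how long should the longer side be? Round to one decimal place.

1507.5 mm

3:2 = 1.50000.
Longer side = 1005 × 1.50000 ≈ 1507.500 → 1507.5 mm.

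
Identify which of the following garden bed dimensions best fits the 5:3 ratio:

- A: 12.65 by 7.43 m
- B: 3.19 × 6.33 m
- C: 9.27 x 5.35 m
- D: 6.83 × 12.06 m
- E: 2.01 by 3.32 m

E

Ratios (long/short): A ≈ 1.703; B ≈ 1.984; C ≈ 1.733; D ≈ 1.766; E ≈ 1.652.
5:3 ≈ 1.667; option E is nearest (Δ 0.015).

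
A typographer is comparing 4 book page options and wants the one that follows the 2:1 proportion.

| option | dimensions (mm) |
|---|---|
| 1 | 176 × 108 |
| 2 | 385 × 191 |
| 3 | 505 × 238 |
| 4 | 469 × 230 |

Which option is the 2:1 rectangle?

Target 2:1 ≈ 2.000.
1: 1.630 (Δ0.370)  2: 2.016 (Δ0.016)  3: 2.122 (Δ0.122)  4: 2.039 (Δ0.039)

2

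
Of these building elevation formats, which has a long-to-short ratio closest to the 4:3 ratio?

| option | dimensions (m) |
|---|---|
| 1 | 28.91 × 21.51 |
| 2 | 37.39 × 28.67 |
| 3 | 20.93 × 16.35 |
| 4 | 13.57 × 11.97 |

Ratios (long/short): 1 ≈ 1.344; 2 ≈ 1.304; 3 ≈ 1.280; 4 ≈ 1.134.
4:3 ≈ 1.333; option 1 is nearest (Δ 0.011).

1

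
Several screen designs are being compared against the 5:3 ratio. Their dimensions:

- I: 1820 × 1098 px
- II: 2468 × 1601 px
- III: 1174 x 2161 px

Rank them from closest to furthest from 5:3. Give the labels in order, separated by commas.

I: 1820/1098 ≈ 1.658 → |1.658 − 1.667| = 0.009
II: 2468/1601 ≈ 1.542 → |1.542 − 1.667| = 0.125
III: 2161/1174 ≈ 1.841 → |1.841 − 1.667| = 0.174

I, II, III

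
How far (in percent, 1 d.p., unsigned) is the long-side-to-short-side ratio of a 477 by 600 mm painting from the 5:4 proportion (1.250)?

0.6%

Ratio = 600 / 477 ≈ 1.2579.
Ideal 5:4 = 1.2500. |1.2579 − 1.2500| / 1.2500 ≈ 0.63% → 0.6%.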